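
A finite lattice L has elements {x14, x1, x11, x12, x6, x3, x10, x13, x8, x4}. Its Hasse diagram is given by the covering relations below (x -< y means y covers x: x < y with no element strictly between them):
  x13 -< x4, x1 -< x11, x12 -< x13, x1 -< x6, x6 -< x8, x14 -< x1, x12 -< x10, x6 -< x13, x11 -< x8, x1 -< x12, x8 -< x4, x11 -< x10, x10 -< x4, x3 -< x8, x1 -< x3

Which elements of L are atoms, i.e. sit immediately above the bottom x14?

The atoms are exactly the elements that cover x14: x1.

x1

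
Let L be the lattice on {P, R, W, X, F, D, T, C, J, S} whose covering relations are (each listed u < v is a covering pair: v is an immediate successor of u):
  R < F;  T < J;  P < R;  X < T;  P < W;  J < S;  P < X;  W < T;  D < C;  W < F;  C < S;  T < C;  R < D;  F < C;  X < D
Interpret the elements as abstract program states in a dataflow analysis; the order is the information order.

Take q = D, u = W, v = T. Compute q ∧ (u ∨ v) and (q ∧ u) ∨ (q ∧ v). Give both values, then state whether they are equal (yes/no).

u ∨ v = T, so q ∧ (u ∨ v) = D ∧ T = X.
q ∧ u = P and q ∧ v = X, so (q ∧ u) ∨ (q ∧ v) = P ∨ X = X.
Equal: yes.

X; X; yes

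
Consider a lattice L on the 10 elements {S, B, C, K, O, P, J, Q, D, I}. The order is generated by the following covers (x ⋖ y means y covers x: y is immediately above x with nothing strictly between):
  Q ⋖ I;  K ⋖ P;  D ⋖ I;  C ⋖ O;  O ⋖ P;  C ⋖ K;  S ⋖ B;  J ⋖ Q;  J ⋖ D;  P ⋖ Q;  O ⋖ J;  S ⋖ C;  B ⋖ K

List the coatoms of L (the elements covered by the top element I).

D, Q

The coatoms are exactly the elements covered by I: D, Q.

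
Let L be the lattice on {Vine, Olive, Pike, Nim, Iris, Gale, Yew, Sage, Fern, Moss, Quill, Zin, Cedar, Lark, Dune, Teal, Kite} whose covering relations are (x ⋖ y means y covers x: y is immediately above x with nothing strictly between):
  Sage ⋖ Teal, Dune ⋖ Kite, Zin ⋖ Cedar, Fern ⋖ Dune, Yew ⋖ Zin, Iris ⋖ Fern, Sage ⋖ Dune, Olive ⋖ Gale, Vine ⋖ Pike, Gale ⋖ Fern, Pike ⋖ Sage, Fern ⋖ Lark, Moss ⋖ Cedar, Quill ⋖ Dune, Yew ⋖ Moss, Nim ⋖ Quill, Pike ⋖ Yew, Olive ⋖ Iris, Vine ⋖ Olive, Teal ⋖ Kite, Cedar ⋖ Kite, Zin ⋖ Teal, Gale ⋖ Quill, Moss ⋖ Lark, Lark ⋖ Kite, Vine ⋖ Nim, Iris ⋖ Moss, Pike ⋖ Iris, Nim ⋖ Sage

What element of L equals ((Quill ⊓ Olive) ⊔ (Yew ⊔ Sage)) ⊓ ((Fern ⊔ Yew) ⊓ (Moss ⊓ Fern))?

Quill ∧ Olive = Olive
Yew ∨ Sage = Teal
Olive ∨ Teal = Kite
Fern ∨ Yew = Lark
Moss ∧ Fern = Iris
Lark ∧ Iris = Iris
Kite ∧ Iris = Iris

Iris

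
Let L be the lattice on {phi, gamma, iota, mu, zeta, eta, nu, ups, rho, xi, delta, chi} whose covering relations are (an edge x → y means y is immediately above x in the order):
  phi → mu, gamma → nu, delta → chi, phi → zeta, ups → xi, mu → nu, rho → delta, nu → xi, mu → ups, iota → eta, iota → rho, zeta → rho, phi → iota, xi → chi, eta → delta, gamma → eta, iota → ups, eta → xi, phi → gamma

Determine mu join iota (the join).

Common upper bounds of {mu, iota}: chi, ups, xi.
The least among these is ups.

ups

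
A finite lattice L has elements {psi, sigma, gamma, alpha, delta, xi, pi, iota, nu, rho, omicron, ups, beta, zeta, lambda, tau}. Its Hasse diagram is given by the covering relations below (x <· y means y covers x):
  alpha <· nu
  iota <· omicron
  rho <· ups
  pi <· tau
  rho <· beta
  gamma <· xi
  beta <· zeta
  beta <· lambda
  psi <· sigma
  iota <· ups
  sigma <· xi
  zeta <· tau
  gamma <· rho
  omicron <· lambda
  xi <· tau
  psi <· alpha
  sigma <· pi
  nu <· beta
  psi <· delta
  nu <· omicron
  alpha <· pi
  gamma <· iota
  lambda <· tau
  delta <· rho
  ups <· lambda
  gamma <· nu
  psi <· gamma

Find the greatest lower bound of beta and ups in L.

rho

Common lower bounds of {beta, ups}: delta, gamma, psi, rho.
The greatest among these is rho.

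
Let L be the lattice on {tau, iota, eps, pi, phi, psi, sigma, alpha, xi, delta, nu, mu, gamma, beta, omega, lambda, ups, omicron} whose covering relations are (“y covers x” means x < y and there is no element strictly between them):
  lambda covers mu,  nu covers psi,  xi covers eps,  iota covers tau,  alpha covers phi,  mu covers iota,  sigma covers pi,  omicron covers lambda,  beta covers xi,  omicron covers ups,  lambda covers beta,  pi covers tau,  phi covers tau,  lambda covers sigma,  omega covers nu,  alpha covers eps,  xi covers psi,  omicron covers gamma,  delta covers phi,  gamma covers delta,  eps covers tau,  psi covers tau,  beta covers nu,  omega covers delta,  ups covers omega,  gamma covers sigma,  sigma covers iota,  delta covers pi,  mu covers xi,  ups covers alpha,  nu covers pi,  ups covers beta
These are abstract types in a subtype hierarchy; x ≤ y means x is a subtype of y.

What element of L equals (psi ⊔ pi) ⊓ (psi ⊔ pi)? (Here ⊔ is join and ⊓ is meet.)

nu

psi ∨ pi = nu
psi ∨ pi = nu
nu ∧ nu = nu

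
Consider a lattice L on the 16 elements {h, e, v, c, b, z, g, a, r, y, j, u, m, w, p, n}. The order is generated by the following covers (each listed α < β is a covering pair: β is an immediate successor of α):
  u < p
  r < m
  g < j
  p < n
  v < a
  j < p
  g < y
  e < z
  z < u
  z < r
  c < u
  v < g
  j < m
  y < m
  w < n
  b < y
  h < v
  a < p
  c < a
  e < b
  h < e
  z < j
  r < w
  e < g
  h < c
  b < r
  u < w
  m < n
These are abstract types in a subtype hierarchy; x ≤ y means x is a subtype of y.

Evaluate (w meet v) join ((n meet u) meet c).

c

w ∧ v = h
n ∧ u = u
u ∧ c = c
h ∨ c = c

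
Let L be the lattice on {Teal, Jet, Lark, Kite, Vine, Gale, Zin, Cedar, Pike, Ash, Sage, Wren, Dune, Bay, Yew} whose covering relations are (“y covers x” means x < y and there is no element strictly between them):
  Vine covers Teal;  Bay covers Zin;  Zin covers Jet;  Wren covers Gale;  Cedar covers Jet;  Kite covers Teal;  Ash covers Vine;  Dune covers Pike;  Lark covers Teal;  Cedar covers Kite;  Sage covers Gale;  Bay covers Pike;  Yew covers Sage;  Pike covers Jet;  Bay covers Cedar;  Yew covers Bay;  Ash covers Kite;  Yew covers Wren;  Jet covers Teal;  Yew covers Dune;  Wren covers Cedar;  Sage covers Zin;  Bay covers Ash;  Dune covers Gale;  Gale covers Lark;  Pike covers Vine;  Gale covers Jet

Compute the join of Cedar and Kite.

Common upper bounds of {Cedar, Kite}: Bay, Cedar, Wren, Yew.
The least among these is Cedar.

Cedar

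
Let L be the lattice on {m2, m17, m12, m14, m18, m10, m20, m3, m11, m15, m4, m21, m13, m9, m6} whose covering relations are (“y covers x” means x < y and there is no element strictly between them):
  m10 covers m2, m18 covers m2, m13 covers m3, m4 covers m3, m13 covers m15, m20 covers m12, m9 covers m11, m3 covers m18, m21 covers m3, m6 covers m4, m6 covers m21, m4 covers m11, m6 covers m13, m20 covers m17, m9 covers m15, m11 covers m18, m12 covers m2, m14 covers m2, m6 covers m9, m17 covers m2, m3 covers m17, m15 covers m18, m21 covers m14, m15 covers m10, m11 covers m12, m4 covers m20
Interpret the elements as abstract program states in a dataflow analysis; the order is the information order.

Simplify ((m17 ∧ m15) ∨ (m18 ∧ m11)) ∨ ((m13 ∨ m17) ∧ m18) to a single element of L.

m18

m17 ∧ m15 = m2
m18 ∧ m11 = m18
m2 ∨ m18 = m18
m13 ∨ m17 = m13
m13 ∧ m18 = m18
m18 ∨ m18 = m18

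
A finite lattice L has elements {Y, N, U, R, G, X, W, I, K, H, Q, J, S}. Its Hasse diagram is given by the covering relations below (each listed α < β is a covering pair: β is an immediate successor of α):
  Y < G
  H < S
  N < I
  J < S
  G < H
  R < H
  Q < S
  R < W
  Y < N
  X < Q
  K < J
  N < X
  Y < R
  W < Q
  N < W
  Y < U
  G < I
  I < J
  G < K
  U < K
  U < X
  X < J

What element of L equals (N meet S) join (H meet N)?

N

N ∧ S = N
H ∧ N = Y
N ∨ Y = N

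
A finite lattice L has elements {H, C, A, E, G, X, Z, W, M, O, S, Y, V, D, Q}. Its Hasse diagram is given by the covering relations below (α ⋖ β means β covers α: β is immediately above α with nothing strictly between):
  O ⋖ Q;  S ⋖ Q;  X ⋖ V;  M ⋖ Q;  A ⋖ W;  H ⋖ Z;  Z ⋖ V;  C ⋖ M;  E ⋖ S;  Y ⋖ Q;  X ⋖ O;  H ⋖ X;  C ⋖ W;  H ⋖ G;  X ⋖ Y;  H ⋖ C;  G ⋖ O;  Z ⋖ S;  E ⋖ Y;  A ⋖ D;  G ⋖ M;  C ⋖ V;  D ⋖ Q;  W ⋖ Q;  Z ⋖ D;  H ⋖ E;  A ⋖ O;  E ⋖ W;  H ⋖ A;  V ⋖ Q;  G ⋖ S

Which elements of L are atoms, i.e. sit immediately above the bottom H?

A, C, E, G, X, Z

The atoms are exactly the elements that cover H: A, C, E, G, X, Z.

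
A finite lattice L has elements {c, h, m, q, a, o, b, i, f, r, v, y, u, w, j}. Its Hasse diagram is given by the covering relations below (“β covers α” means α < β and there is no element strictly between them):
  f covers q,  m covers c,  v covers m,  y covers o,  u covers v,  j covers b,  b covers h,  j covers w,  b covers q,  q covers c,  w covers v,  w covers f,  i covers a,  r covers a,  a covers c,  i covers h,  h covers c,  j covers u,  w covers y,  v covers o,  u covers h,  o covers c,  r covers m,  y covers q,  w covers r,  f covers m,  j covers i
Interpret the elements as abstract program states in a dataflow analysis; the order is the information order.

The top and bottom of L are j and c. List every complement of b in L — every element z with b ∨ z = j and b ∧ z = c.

Need z with b ∨ z = j and b ∧ z = c.
Checking each element gives: a, m, o, r, v.

a, m, o, r, v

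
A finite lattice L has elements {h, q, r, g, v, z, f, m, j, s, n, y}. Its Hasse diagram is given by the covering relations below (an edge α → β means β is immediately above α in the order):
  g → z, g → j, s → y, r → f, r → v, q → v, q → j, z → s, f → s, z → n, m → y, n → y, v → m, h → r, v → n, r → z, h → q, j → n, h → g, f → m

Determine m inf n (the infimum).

v

Common lower bounds of {m, n}: h, q, r, v.
The greatest among these is v.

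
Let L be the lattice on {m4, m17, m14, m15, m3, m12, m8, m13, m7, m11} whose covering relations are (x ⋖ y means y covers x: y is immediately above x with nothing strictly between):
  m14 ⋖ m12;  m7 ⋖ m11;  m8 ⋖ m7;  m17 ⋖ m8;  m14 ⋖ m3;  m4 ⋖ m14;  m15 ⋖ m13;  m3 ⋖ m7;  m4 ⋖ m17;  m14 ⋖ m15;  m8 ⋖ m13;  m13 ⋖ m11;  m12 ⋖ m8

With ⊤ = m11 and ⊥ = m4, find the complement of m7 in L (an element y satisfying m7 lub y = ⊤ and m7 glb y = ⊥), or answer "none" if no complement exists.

none

For every candidate y, either m7 ∨ y ≠ m11 or m7 ∧ y ≠ m4; no complement exists.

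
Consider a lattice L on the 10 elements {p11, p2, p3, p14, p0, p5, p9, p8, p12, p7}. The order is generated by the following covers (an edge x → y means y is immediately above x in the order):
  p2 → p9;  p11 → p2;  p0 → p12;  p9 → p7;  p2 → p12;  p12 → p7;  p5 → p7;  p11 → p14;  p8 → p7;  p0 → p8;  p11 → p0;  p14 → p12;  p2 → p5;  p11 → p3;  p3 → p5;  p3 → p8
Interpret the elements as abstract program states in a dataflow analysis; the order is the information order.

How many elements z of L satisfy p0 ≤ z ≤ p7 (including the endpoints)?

4

The interval [p0, p7] = {p0, p12, p7, p8}, which has 4 elements.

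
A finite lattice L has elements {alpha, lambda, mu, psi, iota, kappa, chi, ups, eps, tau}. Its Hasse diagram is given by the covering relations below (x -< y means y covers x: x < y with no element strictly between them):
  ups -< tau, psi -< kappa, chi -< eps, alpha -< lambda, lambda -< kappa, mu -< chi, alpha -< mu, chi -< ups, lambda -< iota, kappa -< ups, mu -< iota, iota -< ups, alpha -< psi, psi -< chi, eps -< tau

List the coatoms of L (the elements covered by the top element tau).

The coatoms are exactly the elements covered by tau: eps, ups.

eps, ups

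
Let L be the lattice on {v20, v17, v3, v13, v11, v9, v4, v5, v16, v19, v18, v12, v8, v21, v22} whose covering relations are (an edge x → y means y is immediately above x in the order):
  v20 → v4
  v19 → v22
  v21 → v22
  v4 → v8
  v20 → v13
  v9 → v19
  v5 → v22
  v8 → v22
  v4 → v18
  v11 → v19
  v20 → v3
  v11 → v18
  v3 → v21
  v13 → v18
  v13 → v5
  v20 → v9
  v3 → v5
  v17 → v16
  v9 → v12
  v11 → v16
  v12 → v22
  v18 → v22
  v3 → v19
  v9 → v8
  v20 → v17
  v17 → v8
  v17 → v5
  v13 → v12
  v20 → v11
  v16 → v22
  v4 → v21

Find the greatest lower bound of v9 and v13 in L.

Common lower bounds of {v9, v13}: v20.
The greatest among these is v20.

v20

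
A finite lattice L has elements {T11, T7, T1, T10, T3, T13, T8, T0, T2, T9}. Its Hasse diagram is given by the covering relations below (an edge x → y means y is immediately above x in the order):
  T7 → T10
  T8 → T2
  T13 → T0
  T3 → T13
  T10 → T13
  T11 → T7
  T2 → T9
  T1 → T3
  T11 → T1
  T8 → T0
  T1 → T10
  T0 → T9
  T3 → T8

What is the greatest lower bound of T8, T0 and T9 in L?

T8

Common lower bounds of {T8, T0, T9}: T1, T11, T3, T8.
The greatest among these is T8.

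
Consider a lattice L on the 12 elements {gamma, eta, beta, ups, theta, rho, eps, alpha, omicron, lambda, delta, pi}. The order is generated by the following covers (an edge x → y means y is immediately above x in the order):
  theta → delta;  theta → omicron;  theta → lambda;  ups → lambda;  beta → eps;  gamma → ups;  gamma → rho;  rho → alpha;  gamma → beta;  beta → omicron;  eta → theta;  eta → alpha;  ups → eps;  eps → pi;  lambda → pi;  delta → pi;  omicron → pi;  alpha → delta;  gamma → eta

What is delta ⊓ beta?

Common lower bounds of {delta, beta}: gamma.
The greatest among these is gamma.

gamma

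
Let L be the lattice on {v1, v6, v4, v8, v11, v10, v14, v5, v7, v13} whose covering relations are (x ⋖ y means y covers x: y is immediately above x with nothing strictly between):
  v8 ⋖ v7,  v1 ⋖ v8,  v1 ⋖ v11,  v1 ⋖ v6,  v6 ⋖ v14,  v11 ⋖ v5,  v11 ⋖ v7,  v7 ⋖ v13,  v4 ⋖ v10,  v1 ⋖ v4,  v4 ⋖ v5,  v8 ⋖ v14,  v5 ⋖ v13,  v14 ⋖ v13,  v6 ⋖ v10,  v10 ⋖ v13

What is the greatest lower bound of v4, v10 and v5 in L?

Common lower bounds of {v4, v10, v5}: v1, v4.
The greatest among these is v4.

v4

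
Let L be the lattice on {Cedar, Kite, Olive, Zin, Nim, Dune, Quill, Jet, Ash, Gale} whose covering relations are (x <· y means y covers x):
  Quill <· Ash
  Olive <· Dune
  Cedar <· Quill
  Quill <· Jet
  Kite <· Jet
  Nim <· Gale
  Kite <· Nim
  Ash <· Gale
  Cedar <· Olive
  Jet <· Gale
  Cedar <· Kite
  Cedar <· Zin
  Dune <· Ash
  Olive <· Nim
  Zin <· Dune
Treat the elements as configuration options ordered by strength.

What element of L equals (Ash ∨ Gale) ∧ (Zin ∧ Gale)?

Ash ∨ Gale = Gale
Zin ∧ Gale = Zin
Gale ∧ Zin = Zin

Zin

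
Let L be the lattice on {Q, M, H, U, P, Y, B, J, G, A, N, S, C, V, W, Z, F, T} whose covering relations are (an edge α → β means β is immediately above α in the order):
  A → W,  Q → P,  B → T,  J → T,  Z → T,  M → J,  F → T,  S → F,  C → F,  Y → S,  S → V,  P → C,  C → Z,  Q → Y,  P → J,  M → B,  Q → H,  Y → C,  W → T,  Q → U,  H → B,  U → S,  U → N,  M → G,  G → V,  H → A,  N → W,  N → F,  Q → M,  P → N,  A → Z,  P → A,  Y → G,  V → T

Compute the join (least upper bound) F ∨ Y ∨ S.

F

Common upper bounds of {F, Y, S}: F, T.
The least among these is F.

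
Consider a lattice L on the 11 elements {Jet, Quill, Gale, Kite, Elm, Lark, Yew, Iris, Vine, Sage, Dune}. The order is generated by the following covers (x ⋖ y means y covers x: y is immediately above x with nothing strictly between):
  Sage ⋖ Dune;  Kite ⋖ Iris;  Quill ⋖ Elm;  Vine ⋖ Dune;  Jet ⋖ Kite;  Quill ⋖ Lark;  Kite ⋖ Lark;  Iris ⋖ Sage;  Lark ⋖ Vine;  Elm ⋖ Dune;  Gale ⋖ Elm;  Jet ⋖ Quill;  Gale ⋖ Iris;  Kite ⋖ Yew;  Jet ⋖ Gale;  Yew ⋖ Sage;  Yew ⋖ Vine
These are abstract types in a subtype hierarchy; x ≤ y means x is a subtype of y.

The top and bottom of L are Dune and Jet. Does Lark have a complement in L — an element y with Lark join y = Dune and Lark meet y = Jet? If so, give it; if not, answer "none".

Need y with Lark ∨ y = Dune and Lark ∧ y = Jet.
Checking each element gives: Gale.

Gale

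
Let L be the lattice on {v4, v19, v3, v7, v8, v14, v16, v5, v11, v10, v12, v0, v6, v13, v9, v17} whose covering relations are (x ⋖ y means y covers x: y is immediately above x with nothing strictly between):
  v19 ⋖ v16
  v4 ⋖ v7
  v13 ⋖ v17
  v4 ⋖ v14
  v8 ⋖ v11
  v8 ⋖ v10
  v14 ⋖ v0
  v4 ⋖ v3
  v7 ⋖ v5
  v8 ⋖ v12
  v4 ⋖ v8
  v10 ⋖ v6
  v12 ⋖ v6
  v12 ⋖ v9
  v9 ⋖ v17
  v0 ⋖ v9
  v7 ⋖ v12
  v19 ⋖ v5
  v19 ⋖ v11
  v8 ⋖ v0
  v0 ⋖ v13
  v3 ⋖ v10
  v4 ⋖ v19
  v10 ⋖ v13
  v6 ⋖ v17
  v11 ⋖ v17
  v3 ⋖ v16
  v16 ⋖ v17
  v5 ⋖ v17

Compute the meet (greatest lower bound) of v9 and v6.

Common lower bounds of {v9, v6}: v12, v4, v7, v8.
The greatest among these is v12.

v12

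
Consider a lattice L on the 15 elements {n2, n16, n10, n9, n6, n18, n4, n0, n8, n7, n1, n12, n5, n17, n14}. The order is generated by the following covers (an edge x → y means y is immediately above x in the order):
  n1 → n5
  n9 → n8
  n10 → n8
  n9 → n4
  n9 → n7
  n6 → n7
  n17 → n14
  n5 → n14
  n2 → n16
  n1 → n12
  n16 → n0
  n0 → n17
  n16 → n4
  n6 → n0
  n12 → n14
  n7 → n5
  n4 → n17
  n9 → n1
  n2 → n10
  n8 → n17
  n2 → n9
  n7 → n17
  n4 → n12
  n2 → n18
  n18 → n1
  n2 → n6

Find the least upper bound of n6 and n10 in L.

Common upper bounds of {n6, n10}: n14, n17.
The least among these is n17.

n17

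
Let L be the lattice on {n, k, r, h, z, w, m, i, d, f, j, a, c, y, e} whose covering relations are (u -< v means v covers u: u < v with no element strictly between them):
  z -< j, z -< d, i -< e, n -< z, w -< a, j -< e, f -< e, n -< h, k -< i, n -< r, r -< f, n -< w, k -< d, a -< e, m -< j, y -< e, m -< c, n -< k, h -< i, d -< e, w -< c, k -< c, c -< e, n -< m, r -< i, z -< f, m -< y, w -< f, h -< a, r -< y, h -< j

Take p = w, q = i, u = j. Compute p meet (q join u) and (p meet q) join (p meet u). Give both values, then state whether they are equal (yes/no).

w; n; no

q join u = e, so p meet (q join u) = w meet e = w.
p meet q = n and p meet u = n, so (p meet q) join (p meet u) = n join n = n.
Equal: no.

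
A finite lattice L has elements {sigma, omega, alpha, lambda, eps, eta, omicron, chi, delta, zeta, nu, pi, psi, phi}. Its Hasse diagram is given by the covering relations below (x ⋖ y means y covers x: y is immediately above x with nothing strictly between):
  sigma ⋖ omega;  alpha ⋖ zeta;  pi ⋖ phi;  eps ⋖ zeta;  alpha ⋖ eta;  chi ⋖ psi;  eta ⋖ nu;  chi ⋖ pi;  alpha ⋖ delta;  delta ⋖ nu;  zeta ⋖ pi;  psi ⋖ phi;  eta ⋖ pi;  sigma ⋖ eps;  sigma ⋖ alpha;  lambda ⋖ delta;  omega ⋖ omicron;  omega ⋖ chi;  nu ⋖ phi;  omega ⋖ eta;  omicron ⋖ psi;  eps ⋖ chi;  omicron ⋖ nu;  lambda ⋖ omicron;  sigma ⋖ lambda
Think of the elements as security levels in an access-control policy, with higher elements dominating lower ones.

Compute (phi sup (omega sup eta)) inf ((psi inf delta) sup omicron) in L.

omicron

omega ∨ eta = eta
phi ∨ eta = phi
psi ∧ delta = lambda
lambda ∨ omicron = omicron
phi ∧ omicron = omicron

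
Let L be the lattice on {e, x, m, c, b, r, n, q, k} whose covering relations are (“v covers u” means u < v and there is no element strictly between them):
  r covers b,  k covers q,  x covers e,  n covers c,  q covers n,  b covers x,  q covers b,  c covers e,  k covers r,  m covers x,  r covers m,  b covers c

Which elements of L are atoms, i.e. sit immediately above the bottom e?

c, x

The atoms are exactly the elements that cover e: c, x.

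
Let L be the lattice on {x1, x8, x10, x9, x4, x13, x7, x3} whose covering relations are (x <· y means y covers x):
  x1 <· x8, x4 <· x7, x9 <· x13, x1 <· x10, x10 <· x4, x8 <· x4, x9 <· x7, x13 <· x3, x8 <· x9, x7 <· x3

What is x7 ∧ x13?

x9

Common lower bounds of {x7, x13}: x1, x8, x9.
The greatest among these is x9.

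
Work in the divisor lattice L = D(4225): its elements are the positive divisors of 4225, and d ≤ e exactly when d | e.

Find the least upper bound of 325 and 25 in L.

Common upper bounds of {325, 25}: 325, 4225.
The least among these is 325.

325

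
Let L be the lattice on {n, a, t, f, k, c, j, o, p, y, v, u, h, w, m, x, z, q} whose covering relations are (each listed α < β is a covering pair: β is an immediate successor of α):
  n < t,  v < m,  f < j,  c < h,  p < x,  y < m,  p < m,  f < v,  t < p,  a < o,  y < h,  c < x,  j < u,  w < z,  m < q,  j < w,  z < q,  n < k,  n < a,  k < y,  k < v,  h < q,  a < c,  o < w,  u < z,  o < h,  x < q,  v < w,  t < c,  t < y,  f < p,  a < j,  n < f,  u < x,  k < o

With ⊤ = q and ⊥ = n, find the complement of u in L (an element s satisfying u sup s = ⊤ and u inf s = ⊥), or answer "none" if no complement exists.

y

Need s with u ∨ s = q and u ∧ s = n.
Checking each element gives: y.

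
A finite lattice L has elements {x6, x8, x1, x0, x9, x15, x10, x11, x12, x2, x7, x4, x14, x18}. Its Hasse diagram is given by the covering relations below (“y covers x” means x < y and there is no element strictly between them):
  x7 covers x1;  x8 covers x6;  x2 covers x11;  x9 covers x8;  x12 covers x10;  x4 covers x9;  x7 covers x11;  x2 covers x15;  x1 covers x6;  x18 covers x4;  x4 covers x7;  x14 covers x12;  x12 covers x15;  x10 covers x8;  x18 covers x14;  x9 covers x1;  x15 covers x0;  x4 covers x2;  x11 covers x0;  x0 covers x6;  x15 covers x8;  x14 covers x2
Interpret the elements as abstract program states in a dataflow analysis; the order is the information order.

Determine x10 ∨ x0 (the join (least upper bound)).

x12

Common upper bounds of {x10, x0}: x12, x14, x18.
The least among these is x12.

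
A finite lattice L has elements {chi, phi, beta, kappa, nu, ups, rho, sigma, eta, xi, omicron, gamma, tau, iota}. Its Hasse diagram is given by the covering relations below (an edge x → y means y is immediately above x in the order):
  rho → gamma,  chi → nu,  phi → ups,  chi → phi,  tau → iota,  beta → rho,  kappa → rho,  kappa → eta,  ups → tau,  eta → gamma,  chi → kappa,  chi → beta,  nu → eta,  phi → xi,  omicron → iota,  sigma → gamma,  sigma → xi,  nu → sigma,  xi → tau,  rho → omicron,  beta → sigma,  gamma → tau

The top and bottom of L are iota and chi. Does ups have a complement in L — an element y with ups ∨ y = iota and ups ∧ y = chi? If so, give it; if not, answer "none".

Need y with ups ∨ y = iota and ups ∧ y = chi.
Checking each element gives: omicron.

omicron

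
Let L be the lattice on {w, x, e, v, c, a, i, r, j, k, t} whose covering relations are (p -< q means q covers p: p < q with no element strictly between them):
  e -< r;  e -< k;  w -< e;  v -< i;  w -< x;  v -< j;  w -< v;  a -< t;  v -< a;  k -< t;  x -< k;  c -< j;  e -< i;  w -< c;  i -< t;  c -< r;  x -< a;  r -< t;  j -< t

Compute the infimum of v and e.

w

Common lower bounds of {v, e}: w.
The greatest among these is w.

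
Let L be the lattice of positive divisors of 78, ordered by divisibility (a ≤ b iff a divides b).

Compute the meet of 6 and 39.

In the divisibility order, the meet is the greatest common divisor: gcd(6, 39) = 3.

3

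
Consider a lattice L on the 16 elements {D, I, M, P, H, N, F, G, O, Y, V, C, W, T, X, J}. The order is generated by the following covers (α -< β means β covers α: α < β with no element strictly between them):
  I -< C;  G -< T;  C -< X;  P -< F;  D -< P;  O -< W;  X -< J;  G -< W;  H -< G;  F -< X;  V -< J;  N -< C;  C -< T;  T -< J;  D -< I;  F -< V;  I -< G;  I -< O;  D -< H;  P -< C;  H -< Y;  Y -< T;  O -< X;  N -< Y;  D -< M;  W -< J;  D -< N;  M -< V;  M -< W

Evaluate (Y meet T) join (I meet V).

Y

Y ∧ T = Y
I ∧ V = D
Y ∨ D = Y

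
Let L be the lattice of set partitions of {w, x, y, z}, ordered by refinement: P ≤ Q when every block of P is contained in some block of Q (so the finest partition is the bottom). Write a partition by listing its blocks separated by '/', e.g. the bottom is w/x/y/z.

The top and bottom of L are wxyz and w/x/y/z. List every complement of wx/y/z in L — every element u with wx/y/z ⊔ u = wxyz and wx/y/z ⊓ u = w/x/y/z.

w/xyz, wy/xz, wyz/x, wz/xy

Need u with wx/y/z ∨ u = wxyz and wx/y/z ∧ u = w/x/y/z.
Checking each element gives: w/xyz, wy/xz, wyz/x, wz/xy.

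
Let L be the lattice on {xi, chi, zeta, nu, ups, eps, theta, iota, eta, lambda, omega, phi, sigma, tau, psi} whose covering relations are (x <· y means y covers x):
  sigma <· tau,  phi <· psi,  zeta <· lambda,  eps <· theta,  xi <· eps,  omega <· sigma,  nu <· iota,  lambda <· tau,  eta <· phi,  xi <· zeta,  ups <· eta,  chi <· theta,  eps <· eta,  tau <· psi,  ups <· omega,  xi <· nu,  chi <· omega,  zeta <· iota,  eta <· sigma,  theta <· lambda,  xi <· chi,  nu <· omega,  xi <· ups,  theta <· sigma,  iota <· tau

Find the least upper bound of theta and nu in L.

sigma

Common upper bounds of {theta, nu}: psi, sigma, tau.
The least among these is sigma.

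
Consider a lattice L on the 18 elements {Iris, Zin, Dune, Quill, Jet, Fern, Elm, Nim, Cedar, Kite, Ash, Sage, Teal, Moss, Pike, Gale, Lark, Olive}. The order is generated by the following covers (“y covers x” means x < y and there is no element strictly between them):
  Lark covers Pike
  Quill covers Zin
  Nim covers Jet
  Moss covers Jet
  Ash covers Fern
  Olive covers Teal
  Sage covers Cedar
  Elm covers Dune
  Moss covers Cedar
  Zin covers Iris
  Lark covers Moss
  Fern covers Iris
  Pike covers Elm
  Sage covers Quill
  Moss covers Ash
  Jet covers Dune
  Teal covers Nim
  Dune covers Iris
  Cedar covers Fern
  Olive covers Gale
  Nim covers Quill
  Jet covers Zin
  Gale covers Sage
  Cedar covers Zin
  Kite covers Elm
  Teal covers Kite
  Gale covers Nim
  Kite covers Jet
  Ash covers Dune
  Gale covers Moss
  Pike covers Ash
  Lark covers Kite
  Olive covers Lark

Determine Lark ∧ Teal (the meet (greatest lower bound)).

Kite

Common lower bounds of {Lark, Teal}: Dune, Elm, Iris, Jet, Kite, Zin.
The greatest among these is Kite.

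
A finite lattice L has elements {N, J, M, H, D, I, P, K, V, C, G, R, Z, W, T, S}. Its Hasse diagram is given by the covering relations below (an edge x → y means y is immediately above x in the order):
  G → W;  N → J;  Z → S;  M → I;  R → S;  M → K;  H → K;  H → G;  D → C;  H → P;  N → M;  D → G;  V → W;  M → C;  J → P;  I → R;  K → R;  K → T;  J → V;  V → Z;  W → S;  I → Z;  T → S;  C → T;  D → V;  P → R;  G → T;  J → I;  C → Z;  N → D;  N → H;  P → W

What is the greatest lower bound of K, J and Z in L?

N

Common lower bounds of {K, J, Z}: N.
The greatest among these is N.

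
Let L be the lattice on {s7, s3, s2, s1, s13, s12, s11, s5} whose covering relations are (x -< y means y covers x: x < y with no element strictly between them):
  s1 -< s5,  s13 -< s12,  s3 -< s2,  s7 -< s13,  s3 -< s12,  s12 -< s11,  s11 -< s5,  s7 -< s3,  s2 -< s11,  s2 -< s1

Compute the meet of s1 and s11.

s2

Common lower bounds of {s1, s11}: s2, s3, s7.
The greatest among these is s2.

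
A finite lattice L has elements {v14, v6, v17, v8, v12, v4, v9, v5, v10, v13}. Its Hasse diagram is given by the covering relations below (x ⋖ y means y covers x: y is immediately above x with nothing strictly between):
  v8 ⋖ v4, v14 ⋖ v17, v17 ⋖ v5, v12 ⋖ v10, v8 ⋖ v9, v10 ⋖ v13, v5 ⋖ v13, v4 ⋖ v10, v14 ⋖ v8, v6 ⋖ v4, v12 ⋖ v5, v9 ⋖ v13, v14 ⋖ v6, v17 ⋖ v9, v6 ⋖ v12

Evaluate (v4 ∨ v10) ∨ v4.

v10

v4 ∨ v10 = v10
v10 ∨ v4 = v10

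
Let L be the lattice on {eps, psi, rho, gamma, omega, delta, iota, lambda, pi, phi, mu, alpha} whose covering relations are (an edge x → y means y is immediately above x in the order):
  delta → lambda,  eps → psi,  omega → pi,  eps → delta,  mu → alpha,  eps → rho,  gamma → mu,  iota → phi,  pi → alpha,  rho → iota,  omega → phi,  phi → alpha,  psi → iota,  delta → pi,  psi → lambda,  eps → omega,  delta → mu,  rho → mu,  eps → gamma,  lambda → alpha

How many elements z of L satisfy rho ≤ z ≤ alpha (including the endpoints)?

5

The interval [rho, alpha] = {alpha, iota, mu, phi, rho}, which has 5 elements.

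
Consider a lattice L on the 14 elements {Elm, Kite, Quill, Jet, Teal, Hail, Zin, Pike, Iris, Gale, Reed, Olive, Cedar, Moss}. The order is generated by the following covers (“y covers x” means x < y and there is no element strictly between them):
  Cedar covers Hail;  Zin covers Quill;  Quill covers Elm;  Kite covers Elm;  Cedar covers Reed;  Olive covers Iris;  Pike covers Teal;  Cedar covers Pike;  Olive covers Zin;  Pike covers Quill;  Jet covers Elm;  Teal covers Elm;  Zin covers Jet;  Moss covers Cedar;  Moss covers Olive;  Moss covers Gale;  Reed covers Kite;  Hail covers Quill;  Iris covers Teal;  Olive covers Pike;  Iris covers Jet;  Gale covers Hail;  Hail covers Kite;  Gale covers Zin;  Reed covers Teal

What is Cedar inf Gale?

Hail

Common lower bounds of {Cedar, Gale}: Elm, Hail, Kite, Quill.
The greatest among these is Hail.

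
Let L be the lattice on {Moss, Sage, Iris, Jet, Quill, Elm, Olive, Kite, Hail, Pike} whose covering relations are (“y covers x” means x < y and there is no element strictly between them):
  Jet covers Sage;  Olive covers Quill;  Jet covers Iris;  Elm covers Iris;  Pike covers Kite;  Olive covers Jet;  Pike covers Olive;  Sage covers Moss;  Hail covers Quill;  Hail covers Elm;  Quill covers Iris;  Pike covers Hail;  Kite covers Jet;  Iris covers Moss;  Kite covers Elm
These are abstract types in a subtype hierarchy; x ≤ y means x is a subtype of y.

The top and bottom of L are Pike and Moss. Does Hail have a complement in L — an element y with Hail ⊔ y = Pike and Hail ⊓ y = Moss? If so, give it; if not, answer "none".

Sage

Need y with Hail ∨ y = Pike and Hail ∧ y = Moss.
Checking each element gives: Sage.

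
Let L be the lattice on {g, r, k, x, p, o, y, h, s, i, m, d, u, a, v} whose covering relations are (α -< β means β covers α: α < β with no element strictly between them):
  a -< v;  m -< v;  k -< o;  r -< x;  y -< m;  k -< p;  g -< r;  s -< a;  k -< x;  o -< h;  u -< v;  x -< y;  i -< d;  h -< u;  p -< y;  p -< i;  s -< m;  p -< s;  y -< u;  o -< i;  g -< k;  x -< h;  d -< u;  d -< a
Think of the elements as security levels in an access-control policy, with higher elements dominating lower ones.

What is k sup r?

x

Common upper bounds of {k, r}: h, m, u, v, x, y.
The least among these is x.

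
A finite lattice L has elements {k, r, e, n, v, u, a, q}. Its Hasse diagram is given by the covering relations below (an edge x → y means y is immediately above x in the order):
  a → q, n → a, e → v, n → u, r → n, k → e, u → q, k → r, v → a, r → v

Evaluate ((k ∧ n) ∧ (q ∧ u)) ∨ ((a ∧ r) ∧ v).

r

k ∧ n = k
q ∧ u = u
k ∧ u = k
a ∧ r = r
r ∧ v = r
k ∨ r = r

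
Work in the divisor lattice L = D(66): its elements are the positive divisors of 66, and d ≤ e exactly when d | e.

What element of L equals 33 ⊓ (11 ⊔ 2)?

11

11 ∨ 2 = 22
33 ∧ 22 = 11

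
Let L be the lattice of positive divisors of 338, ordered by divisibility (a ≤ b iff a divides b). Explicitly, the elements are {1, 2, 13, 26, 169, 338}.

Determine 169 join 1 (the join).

In the divisibility order, the join is the least common multiple: lcm(169, 1) = 169.

169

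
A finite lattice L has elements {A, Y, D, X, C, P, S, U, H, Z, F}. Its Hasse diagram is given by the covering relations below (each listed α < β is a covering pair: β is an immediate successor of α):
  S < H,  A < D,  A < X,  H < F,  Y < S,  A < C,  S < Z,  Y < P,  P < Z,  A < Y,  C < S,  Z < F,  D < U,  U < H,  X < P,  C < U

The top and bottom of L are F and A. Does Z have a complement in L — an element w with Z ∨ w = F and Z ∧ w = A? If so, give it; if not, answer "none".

Need w with Z ∨ w = F and Z ∧ w = A.
Checking each element gives: D.

D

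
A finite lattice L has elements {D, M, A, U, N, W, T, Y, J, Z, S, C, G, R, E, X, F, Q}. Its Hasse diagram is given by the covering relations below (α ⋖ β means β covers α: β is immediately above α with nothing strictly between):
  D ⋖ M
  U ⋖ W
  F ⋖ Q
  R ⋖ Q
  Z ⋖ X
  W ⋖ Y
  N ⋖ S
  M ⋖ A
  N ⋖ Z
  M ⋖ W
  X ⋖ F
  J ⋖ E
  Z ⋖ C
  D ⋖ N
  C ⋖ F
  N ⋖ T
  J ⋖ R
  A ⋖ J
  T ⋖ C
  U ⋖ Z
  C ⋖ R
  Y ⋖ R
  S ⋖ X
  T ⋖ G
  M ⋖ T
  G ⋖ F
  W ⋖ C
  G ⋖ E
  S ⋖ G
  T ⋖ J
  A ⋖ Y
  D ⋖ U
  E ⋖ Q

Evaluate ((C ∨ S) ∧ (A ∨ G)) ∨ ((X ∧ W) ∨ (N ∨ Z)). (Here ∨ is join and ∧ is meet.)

C ∨ S = F
A ∨ G = E
F ∧ E = G
X ∧ W = U
N ∨ Z = Z
U ∨ Z = Z
G ∨ Z = F

F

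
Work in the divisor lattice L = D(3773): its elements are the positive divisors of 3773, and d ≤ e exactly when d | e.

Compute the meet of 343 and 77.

7

In the divisibility order, the meet is the greatest common divisor: gcd(343, 77) = 7.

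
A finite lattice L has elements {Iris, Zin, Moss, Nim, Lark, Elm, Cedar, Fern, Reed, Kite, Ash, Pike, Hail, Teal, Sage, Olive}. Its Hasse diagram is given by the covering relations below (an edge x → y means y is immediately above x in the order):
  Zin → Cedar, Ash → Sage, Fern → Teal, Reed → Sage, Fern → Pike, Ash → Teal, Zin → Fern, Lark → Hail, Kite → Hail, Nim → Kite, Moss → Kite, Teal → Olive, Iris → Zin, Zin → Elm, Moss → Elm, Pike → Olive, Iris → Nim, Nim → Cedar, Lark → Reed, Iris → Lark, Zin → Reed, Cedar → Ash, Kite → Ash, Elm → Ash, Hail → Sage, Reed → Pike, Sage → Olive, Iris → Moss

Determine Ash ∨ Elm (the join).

Ash

Common upper bounds of {Ash, Elm}: Ash, Olive, Sage, Teal.
The least among these is Ash.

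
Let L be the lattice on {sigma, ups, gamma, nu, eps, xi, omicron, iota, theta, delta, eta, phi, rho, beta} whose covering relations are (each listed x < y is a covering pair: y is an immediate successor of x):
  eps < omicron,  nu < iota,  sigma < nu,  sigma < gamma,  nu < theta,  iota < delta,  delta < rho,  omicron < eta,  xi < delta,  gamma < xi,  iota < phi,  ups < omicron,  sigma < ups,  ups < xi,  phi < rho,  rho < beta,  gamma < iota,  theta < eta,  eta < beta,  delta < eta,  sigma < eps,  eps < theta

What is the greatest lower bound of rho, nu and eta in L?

Common lower bounds of {rho, nu, eta}: nu, sigma.
The greatest among these is nu.

nu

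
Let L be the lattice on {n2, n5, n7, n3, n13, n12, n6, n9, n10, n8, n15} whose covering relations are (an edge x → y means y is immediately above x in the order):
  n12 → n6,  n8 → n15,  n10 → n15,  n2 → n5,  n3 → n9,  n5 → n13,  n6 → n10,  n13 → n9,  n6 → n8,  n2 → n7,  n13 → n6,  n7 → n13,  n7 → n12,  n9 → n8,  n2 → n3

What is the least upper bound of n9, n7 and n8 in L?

n8

Common upper bounds of {n9, n7, n8}: n15, n8.
The least among these is n8.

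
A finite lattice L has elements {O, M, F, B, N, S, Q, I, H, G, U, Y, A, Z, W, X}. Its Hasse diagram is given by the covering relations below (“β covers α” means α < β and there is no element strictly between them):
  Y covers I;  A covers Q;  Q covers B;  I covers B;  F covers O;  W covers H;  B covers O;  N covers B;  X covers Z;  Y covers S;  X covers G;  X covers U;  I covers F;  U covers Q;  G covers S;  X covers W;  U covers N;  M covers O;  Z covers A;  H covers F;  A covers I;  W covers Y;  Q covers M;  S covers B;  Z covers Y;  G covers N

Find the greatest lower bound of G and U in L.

Common lower bounds of {G, U}: B, N, O.
The greatest among these is N.

N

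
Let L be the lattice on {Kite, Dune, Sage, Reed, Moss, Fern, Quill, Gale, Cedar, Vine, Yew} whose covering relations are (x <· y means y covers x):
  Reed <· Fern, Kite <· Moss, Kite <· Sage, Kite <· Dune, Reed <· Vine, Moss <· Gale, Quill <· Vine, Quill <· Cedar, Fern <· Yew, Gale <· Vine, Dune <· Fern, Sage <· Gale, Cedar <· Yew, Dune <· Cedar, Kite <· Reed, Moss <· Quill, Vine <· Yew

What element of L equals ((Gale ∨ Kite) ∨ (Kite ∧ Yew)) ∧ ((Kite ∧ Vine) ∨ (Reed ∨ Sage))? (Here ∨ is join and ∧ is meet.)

Gale ∨ Kite = Gale
Kite ∧ Yew = Kite
Gale ∨ Kite = Gale
Kite ∧ Vine = Kite
Reed ∨ Sage = Vine
Kite ∨ Vine = Vine
Gale ∧ Vine = Gale

Gale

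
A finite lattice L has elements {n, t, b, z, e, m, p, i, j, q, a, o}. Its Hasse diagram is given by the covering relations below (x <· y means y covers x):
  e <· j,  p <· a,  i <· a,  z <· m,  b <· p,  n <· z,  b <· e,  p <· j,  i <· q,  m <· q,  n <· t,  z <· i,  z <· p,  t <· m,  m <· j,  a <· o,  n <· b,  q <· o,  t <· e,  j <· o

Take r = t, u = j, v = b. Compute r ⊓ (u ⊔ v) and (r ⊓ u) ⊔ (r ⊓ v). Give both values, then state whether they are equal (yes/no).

t; t; yes

u ⊔ v = j, so r ⊓ (u ⊔ v) = t ⊓ j = t.
r ⊓ u = t and r ⊓ v = n, so (r ⊓ u) ⊔ (r ⊓ v) = t ⊔ n = t.
Equal: yes.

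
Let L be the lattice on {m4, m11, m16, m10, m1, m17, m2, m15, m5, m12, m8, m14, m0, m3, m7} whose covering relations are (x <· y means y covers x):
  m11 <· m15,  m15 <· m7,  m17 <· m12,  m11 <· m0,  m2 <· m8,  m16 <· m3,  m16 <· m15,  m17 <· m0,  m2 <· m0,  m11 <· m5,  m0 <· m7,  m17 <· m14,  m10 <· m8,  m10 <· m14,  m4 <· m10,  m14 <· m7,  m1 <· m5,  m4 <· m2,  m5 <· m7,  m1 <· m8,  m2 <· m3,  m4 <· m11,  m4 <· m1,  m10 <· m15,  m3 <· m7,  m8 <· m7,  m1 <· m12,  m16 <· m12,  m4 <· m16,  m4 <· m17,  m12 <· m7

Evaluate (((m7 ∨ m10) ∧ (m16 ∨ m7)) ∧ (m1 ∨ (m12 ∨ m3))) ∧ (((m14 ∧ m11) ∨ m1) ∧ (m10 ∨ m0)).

m1

m7 ∨ m10 = m7
m16 ∨ m7 = m7
m7 ∧ m7 = m7
m12 ∨ m3 = m7
m1 ∨ m7 = m7
m7 ∧ m7 = m7
m14 ∧ m11 = m4
m4 ∨ m1 = m1
m10 ∨ m0 = m7
m1 ∧ m7 = m1
m7 ∧ m1 = m1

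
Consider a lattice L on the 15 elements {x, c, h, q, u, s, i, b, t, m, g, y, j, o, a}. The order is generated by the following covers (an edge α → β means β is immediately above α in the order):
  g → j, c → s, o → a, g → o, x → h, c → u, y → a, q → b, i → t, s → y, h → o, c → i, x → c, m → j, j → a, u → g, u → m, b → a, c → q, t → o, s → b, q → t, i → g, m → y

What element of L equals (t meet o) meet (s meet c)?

c

t ∧ o = t
s ∧ c = c
t ∧ c = c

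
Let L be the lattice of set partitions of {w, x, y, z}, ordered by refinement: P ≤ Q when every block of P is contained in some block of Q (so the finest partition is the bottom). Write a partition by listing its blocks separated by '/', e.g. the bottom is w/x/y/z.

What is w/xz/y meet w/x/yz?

The meet (common refinement) of w/xz/y and w/x/yz intersects blocks pairwise, giving w/x/y/z.

w/x/y/z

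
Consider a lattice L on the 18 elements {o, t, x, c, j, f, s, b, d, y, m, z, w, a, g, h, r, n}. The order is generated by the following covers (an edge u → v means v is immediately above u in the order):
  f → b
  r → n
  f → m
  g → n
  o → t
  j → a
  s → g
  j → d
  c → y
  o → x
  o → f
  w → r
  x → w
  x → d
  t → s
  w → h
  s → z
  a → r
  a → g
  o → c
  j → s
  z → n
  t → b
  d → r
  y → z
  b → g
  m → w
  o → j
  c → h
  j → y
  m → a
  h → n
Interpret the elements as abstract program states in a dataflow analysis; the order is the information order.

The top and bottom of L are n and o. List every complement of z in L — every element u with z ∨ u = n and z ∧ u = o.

Need u with z ∨ u = n and z ∧ u = o.
Checking each element gives: f, m, w, x.

f, m, w, x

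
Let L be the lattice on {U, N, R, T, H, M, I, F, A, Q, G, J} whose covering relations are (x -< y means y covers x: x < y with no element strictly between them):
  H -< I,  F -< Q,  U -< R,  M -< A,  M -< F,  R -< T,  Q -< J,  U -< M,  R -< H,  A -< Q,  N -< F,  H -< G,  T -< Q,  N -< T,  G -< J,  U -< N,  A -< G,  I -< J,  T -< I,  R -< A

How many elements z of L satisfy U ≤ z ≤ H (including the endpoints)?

3

The interval [U, H] = {H, R, U}, which has 3 elements.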